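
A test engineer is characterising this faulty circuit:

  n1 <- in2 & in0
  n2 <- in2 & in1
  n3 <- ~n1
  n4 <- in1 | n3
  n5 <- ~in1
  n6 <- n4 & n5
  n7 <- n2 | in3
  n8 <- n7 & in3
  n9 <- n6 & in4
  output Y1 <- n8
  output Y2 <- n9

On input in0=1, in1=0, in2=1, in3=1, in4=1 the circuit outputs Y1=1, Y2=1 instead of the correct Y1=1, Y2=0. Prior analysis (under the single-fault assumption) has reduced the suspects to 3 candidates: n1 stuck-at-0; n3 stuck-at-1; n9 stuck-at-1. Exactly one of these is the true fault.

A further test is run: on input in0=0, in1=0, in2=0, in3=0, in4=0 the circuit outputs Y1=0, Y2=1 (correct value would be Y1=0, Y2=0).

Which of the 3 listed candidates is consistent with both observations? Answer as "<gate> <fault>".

Evaluate each candidate on input in0=0, in1=0, in2=0, in3=0, in4=0:
  n1 stuck-at-0: n1=0 [stuck-at-0], n2=0, n3=1, n4=1, n5=1, n6=1, n7=0, n8=0, n9=0 → Y1=0, Y2=0 — eliminated
  n3 stuck-at-1: n1=0, n2=0, n3=1 [stuck-at-1], n4=1, n5=1, n6=1, n7=0, n8=0, n9=0 → Y1=0, Y2=0 — eliminated
  n9 stuck-at-1: n1=0, n2=0, n3=1, n4=1, n5=1, n6=1, n7=0, n8=0, n9=1 [stuck-at-1] → Y1=0, Y2=1 — matches
Only n9 stuck-at-1 reproduces the observed Y1=0, Y2=1.

n9 stuck-at-1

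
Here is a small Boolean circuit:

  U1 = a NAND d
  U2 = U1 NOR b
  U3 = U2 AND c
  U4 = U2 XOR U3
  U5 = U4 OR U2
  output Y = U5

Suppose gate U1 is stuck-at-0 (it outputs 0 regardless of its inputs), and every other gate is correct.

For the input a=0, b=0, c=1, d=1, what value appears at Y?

Propagate with U1 forced: U1=0 [stuck-at-0], U2=1, U3=1, U4=0, U5=1.
So Y = 1. (Without the fault it would be 0.)

1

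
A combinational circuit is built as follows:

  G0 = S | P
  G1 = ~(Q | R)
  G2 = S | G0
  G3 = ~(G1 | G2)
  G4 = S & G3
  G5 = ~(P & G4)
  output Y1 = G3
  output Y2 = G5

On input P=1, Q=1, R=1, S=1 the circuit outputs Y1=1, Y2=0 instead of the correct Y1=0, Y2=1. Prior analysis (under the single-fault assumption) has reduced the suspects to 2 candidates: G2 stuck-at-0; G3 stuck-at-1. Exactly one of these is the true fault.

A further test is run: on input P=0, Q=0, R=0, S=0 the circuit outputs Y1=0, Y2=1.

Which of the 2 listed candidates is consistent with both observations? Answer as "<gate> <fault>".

Evaluate each candidate on input P=0, Q=0, R=0, S=0:
  G2 stuck-at-0: G0=0, G1=1, G2=0 [stuck-at-0], G3=0, G4=0, G5=1 → Y1=0, Y2=1 — matches
  G3 stuck-at-1: G0=0, G1=1, G2=0, G3=1 [stuck-at-1], G4=0, G5=1 → Y1=1, Y2=1 — eliminated
Only G2 stuck-at-0 reproduces the observed Y1=0, Y2=1.

G2 stuck-at-0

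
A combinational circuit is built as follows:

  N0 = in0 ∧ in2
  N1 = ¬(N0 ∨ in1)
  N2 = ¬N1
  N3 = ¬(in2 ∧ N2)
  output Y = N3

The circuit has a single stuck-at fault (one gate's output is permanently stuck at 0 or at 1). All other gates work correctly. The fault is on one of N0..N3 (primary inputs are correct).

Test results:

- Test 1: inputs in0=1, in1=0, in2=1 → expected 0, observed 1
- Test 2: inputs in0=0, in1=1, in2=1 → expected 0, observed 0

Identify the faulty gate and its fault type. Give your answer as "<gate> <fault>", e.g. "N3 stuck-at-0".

N0 stuck-at-0

Fault-free values for test 1 (in0=1, in1=0, in2=1): N0=1, N1=0, N2=1, N3=0, giving Y=0. Observed 1.
Test 1: faults giving observed 1 are {N0 stuck-at-0, N1 stuck-at-1, N2 stuck-at-0, N3 stuck-at-1}.
Test 2 (in0=0, in1=1, in2=1): fault-free N0=0, N1=0, N2=1, N3=0 → 0; observed 0. Eliminates N1 stuck-at-1, N2 stuck-at-0, N3 stuck-at-1.
Only N0 stuck-at-0 is consistent with every test.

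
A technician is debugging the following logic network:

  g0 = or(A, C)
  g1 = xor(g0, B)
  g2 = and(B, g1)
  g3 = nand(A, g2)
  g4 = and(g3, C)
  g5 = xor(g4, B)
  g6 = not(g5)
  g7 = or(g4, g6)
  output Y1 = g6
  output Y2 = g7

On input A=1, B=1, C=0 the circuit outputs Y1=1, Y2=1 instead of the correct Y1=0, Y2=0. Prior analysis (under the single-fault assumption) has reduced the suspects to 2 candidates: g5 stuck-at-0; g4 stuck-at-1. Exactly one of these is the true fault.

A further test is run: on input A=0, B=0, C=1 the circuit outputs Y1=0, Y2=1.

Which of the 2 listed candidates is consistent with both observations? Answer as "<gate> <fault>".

Evaluate each candidate on input A=0, B=0, C=1:
  g5 stuck-at-0: g0=1, g1=1, g2=0, g3=1, g4=1, g5=0 [stuck-at-0], g6=1, g7=1 → Y1=1, Y2=1 — eliminated
  g4 stuck-at-1: g0=1, g1=1, g2=0, g3=1, g4=1 [stuck-at-1], g5=1, g6=0, g7=1 → Y1=0, Y2=1 — matches
Only g4 stuck-at-1 reproduces the observed Y1=0, Y2=1.

g4 stuck-at-1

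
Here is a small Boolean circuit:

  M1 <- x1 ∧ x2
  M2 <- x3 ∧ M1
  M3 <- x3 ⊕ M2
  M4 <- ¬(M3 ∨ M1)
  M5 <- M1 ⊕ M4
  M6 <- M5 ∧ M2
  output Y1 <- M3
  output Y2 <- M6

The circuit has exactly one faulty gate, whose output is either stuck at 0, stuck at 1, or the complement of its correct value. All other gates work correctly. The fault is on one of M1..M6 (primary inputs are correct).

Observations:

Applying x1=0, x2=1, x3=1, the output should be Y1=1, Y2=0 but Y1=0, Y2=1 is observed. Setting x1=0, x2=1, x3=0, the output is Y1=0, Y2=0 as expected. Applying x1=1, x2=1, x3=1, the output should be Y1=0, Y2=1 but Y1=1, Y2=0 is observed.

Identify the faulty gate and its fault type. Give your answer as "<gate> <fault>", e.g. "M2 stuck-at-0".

Fault-free values for test 1 (x1=0, x2=1, x3=1): M1=0, M2=0, M3=1, M4=0, M5=0, M6=0, giving Y1=1, Y2=0. Observed Y1=0, Y2=1.
Test 1: faults giving observed Y1=0, Y2=1 are {M1 stuck-at-1, M1 inverted output, M2 stuck-at-1, M2 inverted output}.
Test 2 (x1=0, x2=1, x3=0): fault-free M1=0, M2=0, M3=0, M4=1, M5=1, M6=0 → Y1=0, Y2=0; observed Y1=0, Y2=0. Eliminates M2 stuck-at-1, M2 inverted output.
Test 3 (x1=1, x2=1, x3=1): fault-free M1=1, M2=1, M3=0, M4=0, M5=1, M6=1 → Y1=0, Y2=1; observed Y1=1, Y2=0. Eliminates M1 stuck-at-1.
Only M1 inverted output is consistent with every test.

M1 inverted output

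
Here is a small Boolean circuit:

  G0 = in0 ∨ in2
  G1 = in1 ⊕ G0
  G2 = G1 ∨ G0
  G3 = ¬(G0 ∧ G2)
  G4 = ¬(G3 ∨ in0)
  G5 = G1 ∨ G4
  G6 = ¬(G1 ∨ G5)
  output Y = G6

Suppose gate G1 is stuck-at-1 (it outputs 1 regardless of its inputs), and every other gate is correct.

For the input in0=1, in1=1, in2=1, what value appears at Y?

0

Propagate with G1 forced: G0=1, G1=1 [stuck-at-1], G2=1, G3=0, G4=0, G5=1, G6=0.
So Y = 0. (Without the fault it would be 1.)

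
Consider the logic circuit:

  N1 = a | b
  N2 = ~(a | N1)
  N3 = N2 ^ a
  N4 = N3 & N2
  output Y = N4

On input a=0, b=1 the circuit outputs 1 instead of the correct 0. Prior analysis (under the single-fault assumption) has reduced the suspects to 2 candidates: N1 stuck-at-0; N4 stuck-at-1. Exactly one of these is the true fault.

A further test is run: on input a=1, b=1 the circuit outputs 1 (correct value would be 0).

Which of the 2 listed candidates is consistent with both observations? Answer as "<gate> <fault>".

Evaluate each candidate on input a=1, b=1:
  N1 stuck-at-0: N1=0 [stuck-at-0], N2=0, N3=1, N4=0 → 0 — eliminated
  N4 stuck-at-1: N1=1, N2=0, N3=1, N4=1 [stuck-at-1] → 1 — matches
Only N4 stuck-at-1 reproduces the observed 1.

N4 stuck-at-1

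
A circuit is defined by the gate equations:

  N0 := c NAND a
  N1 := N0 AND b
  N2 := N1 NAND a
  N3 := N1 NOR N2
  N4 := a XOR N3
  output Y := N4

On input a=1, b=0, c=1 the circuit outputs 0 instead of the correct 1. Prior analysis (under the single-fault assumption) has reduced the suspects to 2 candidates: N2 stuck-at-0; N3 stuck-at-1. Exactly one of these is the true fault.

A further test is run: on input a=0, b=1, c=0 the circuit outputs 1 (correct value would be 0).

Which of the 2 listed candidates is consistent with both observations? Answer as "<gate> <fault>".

Evaluate each candidate on input a=0, b=1, c=0:
  N2 stuck-at-0: N0=1, N1=1, N2=0 [stuck-at-0], N3=0, N4=0 → 0 — eliminated
  N3 stuck-at-1: N0=1, N1=1, N2=1, N3=1 [stuck-at-1], N4=1 → 1 — matches
Only N3 stuck-at-1 reproduces the observed 1.

N3 stuck-at-1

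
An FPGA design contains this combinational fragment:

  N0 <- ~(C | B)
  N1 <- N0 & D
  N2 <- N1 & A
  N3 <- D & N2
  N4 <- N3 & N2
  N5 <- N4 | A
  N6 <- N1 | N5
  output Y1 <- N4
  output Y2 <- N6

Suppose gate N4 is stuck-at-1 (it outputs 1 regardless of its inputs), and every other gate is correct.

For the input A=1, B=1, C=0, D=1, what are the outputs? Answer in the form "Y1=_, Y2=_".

Propagate with N4 forced: N0=0, N1=0, N2=0, N3=0, N4=1 [stuck-at-1], N5=1, N6=1.
So the outputs are Y1=1, Y2=1. (Without the fault they would be Y1=0, Y2=1.)

Y1=1, Y2=1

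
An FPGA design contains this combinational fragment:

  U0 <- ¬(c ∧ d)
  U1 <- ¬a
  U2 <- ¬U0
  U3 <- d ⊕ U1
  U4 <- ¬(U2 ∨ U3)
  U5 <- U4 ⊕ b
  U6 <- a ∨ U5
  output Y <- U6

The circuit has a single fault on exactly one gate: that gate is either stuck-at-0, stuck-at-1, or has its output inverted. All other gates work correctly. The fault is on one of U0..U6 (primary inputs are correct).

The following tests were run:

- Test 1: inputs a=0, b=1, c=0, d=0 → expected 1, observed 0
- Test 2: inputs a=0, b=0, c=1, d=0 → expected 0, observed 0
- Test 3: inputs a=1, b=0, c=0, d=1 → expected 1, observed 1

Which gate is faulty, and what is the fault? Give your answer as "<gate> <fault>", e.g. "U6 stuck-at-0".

U5 stuck-at-0

Fault-free values for test 1 (a=0, b=1, c=0, d=0): U0=1, U1=1, U2=0, U3=1, U4=0, U5=1, U6=1, giving Y=1. Observed 0.
Test 1: faults giving observed 0 are {U1 stuck-at-0, U1 inverted output, U3 stuck-at-0, U3 inverted output, U4 stuck-at-1, U4 inverted output, U5 stuck-at-0, U5 inverted output, U6 stuck-at-0, U6 inverted output}.
Test 2 (a=0, b=0, c=1, d=0): fault-free U0=1, U1=1, U2=0, U3=1, U4=0, U5=0, U6=0 → 0; observed 0. Eliminates U1 stuck-at-0, U1 inverted output, U3 stuck-at-0, U3 inverted output, U4 stuck-at-1, U4 inverted output, U5 inverted output, U6 inverted output.
Test 3 (a=1, b=0, c=0, d=1): fault-free U0=1, U1=0, U2=0, U3=1, U4=0, U5=0, U6=1 → 1; observed 1. Eliminates U6 stuck-at-0.
Only U5 stuck-at-0 is consistent with every test.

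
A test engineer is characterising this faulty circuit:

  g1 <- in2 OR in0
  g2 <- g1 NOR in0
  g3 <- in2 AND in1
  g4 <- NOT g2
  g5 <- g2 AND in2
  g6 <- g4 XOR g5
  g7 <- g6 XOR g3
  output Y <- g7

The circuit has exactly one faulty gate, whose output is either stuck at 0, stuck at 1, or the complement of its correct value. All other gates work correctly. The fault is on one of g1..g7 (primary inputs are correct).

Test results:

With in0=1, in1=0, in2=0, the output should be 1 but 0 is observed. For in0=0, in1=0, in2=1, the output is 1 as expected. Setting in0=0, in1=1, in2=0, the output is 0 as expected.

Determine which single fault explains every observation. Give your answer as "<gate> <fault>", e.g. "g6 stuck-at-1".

g2 stuck-at-1

Fault-free values for test 1 (in0=1, in1=0, in2=0): g1=1, g2=0, g3=0, g4=1, g5=0, g6=1, g7=1, giving Y=1. Observed 0.
Test 1: faults giving observed 0 are {g2 stuck-at-1, g2 inverted output, g3 stuck-at-1, g3 inverted output, g4 stuck-at-0, g4 inverted output, g5 stuck-at-1, g5 inverted output, g6 stuck-at-0, g6 inverted output, g7 stuck-at-0, g7 inverted output}.
Test 2 (in0=0, in1=0, in2=1): fault-free g1=1, g2=0, g3=0, g4=1, g5=0, g6=1, g7=1 → 1; observed 1. Eliminates g3 stuck-at-1, g3 inverted output, g4 stuck-at-0, g4 inverted output, g5 stuck-at-1, g5 inverted output, g6 stuck-at-0, g6 inverted output, g7 stuck-at-0, g7 inverted output.
Test 3 (in0=0, in1=1, in2=0): fault-free g1=0, g2=1, g3=0, g4=0, g5=0, g6=0, g7=0 → 0; observed 0. Eliminates g2 inverted output.
Only g2 stuck-at-1 is consistent with every test.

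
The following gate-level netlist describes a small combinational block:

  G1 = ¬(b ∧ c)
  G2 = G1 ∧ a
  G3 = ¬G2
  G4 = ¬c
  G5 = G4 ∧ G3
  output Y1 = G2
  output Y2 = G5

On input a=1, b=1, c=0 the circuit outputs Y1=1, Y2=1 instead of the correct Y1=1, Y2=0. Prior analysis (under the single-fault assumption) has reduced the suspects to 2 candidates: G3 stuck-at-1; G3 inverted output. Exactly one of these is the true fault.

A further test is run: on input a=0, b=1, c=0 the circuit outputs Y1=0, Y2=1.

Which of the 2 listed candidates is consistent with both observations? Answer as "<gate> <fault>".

Evaluate each candidate on input a=0, b=1, c=0:
  G3 stuck-at-1: G1=1, G2=0, G3=1 [stuck-at-1], G4=1, G5=1 → Y1=0, Y2=1 — matches
  G3 inverted output: G1=1, G2=0, G3=0 [inverted output], G4=1, G5=0 → Y1=0, Y2=0 — eliminated
Only G3 stuck-at-1 reproduces the observed Y1=0, Y2=1.

G3 stuck-at-1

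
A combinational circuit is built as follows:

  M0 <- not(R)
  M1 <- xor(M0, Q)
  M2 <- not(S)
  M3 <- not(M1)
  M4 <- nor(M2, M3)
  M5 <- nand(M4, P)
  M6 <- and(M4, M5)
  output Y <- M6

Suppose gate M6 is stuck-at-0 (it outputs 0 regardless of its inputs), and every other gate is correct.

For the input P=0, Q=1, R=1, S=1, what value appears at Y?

0

Propagate with M6 forced: M0=0, M1=1, M2=0, M3=0, M4=1, M5=1, M6=0 [stuck-at-0].
So Y = 0. (Without the fault it would be 1.)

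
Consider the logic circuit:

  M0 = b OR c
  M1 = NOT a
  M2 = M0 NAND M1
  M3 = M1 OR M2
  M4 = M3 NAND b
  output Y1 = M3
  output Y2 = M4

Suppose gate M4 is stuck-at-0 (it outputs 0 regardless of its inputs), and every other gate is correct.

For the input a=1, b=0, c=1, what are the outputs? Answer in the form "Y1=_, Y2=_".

Propagate with M4 forced: M0=1, M1=0, M2=1, M3=1, M4=0 [stuck-at-0].
So the outputs are Y1=1, Y2=0. (Without the fault they would be Y1=1, Y2=1.)

Y1=1, Y2=0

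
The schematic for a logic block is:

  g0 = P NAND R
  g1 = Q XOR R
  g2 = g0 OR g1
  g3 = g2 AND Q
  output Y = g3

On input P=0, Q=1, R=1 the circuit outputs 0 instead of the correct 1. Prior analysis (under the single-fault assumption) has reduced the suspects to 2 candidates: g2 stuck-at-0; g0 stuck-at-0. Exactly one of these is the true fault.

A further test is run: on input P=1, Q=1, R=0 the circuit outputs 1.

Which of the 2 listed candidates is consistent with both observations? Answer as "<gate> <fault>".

Evaluate each candidate on input P=1, Q=1, R=0:
  g2 stuck-at-0: g0=1, g1=1, g2=0 [stuck-at-0], g3=0 → 0 — eliminated
  g0 stuck-at-0: g0=0 [stuck-at-0], g1=1, g2=1, g3=1 → 1 — matches
Only g0 stuck-at-0 reproduces the observed 1.

g0 stuck-at-0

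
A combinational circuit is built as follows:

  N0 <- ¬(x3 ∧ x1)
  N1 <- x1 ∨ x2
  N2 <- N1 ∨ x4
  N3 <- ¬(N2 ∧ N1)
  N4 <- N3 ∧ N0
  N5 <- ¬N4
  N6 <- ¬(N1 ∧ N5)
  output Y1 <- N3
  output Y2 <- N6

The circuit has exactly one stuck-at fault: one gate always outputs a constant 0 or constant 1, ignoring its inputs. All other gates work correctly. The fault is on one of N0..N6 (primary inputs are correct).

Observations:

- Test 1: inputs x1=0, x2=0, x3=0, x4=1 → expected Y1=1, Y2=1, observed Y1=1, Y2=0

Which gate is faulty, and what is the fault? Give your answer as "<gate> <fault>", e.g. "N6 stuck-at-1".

N6 stuck-at-0

Fault-free values for test 1 (x1=0, x2=0, x3=0, x4=1): N0=1, N1=0, N2=1, N3=1, N4=1, N5=0, N6=1, giving Y1=1, Y2=1. Observed Y1=1, Y2=0.
Test 1: faults giving observed Y1=1, Y2=0 are {N6 stuck-at-0}.
Only N6 stuck-at-0 is consistent with every test.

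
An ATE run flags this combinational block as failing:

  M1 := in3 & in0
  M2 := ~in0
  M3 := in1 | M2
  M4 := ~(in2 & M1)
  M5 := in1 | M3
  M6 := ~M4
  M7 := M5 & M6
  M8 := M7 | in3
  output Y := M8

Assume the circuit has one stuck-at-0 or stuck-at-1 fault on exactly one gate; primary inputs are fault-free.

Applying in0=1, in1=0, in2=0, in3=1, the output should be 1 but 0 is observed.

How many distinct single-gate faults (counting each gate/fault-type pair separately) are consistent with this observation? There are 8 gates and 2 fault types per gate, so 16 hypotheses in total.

1

Fault-free: M1=1, M2=0, M3=0, M4=1, M5=0, M6=0, M7=0, M8=1 → 1. Observed 0.
  M1: none of the 2 fault types match ✗
  M2: none of the 2 fault types match ✗
  M3: none of the 2 fault types match ✗
  M4: none of the 2 fault types match ✗
  M5: none of the 2 fault types match ✗
  M6: none of the 2 fault types match ✗
  M7: none of the 2 fault types match ✗
  M8: stuck-at-0 ✓; others ✗
Consistent faults: {M8 stuck-at-0} — 1 in all.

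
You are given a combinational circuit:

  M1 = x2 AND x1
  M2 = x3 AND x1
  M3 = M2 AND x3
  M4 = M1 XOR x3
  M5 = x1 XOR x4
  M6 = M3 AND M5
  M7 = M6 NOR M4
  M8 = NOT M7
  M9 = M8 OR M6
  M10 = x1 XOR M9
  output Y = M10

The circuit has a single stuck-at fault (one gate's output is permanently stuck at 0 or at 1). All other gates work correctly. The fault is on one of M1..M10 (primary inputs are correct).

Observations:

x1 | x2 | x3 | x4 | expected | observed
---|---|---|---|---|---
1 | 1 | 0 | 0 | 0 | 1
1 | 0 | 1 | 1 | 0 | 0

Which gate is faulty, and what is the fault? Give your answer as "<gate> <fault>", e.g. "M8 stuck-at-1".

M1 stuck-at-0

Fault-free values for test 1 (x1=1, x2=1, x3=0, x4=0): M1=1, M2=0, M3=0, M4=1, M5=1, M6=0, M7=0, M8=1, M9=1, M10=0, giving Y=0. Observed 1.
Test 1: faults giving observed 1 are {M1 stuck-at-0, M4 stuck-at-0, M7 stuck-at-1, M8 stuck-at-0, M9 stuck-at-0, M10 stuck-at-1}.
Test 2 (x1=1, x2=0, x3=1, x4=1): fault-free M1=0, M2=1, M3=1, M4=1, M5=0, M6=0, M7=0, M8=1, M9=1, M10=0 → 0; observed 0. Eliminates M4 stuck-at-0, M7 stuck-at-1, M8 stuck-at-0, M9 stuck-at-0, M10 stuck-at-1.
Only M1 stuck-at-0 is consistent with every test.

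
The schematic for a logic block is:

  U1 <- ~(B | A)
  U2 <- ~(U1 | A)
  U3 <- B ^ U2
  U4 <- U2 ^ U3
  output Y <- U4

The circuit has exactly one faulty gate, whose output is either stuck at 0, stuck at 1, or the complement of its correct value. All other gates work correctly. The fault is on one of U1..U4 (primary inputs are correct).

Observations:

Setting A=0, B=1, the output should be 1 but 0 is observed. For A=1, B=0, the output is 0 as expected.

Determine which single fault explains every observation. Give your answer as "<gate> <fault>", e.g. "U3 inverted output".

U4 stuck-at-0

Fault-free values for test 1 (A=0, B=1): U1=0, U2=1, U3=0, U4=1, giving Y=1. Observed 0.
Test 1: faults giving observed 0 are {U3 stuck-at-1, U3 inverted output, U4 stuck-at-0, U4 inverted output}.
Test 2 (A=1, B=0): fault-free U1=0, U2=0, U3=0, U4=0 → 0; observed 0. Eliminates U3 stuck-at-1, U3 inverted output, U4 inverted output.
Only U4 stuck-at-0 is consistent with every test.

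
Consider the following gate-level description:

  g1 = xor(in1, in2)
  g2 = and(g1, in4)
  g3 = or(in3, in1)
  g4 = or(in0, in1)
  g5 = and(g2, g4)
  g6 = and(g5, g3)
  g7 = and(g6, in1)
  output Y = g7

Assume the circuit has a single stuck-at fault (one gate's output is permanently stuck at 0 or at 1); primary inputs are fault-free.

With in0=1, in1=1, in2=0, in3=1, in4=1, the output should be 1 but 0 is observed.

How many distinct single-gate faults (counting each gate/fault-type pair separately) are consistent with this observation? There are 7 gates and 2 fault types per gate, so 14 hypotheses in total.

Fault-free: g1=1, g2=1, g3=1, g4=1, g5=1, g6=1, g7=1 → 1. Observed 0.
  g1 stuck-at-0: output 0 ✓
  g1 stuck-at-1: output 1 ✗
  g2 stuck-at-0: output 0 ✓
  g2 stuck-at-1: output 1 ✗
  g3 stuck-at-0: output 0 ✓
  g3 stuck-at-1: output 1 ✗
  g4 stuck-at-0: output 0 ✓
  g4 stuck-at-1: output 1 ✗
  g5 stuck-at-0: output 0 ✓
  g5 stuck-at-1: output 1 ✗
  g6 stuck-at-0: output 0 ✓
  g6 stuck-at-1: output 1 ✗
  g7 stuck-at-0: output 0 ✓
  g7 stuck-at-1: output 1 ✗
Consistent faults: {g1 stuck-at-0, g2 stuck-at-0, g3 stuck-at-0, g4 stuck-at-0, g5 stuck-at-0, g6 stuck-at-0, g7 stuck-at-0} — 7 in all.

7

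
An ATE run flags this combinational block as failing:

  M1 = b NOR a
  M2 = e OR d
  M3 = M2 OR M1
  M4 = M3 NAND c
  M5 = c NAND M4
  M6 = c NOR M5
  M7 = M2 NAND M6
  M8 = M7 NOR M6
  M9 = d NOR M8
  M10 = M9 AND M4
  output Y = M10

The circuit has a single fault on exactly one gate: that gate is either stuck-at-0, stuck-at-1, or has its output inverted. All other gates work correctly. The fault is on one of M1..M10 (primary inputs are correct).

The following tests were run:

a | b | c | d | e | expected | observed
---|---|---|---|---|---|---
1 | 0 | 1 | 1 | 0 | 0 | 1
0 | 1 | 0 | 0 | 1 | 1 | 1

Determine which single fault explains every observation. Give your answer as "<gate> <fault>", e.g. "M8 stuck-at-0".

Fault-free values for test 1 (a=1, b=0, c=1, d=1, e=0): M1=0, M2=1, M3=1, M4=0, M5=1, M6=0, M7=1, M8=0, M9=0, M10=0, giving Y=0. Observed 1.
Test 1: faults giving observed 1 are {M10 stuck-at-1, M10 inverted output}.
Test 2 (a=0, b=1, c=0, d=0, e=1): fault-free M1=0, M2=1, M3=1, M4=1, M5=1, M6=0, M7=1, M8=0, M9=1, M10=1 → 1; observed 1. Eliminates M10 inverted output.
Only M10 stuck-at-1 is consistent with every test.

M10 stuck-at-1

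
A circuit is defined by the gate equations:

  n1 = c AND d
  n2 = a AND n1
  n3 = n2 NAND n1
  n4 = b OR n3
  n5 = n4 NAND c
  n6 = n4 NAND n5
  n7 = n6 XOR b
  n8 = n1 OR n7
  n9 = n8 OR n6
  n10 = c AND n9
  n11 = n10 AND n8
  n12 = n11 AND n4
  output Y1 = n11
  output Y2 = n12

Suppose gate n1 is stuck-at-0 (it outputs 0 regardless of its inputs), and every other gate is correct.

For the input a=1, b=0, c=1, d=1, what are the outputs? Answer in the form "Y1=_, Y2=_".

Propagate with n1 forced: n1=0 [stuck-at-0], n2=0, n3=1, n4=1, n5=0, n6=1, n7=1, n8=1, n9=1, n10=1, n11=1, n12=1.
So the outputs are Y1=1, Y2=1. (Without the fault they would be Y1=1, Y2=0.)

Y1=1, Y2=1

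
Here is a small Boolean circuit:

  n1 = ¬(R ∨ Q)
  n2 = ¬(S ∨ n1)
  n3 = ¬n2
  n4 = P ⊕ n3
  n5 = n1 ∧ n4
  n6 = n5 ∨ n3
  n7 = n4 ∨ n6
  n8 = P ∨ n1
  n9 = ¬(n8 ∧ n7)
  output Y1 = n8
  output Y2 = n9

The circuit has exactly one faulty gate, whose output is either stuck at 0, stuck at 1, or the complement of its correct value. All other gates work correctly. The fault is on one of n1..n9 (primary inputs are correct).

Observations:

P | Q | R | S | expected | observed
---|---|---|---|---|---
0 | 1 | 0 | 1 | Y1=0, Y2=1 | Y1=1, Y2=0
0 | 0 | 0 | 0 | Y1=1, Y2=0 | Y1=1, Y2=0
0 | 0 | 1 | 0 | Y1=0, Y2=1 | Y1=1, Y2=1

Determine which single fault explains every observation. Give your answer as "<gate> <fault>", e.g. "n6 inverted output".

Fault-free values for test 1 (P=0, Q=1, R=0, S=1): n1=0, n2=0, n3=1, n4=1, n5=0, n6=1, n7=1, n8=0, n9=1, giving Y1=0, Y2=1. Observed Y1=1, Y2=0.
Test 1: faults giving observed Y1=1, Y2=0 are {n1 stuck-at-1, n1 inverted output, n8 stuck-at-1, n8 inverted output}.
Test 2 (P=0, Q=0, R=0, S=0): fault-free n1=1, n2=0, n3=1, n4=1, n5=1, n6=1, n7=1, n8=1, n9=0 → Y1=1, Y2=0; observed Y1=1, Y2=0. Eliminates n1 inverted output, n8 inverted output.
Test 3 (P=0, Q=0, R=1, S=0): fault-free n1=0, n2=1, n3=0, n4=0, n5=0, n6=0, n7=0, n8=0, n9=1 → Y1=0, Y2=1; observed Y1=1, Y2=1. Eliminates n1 stuck-at-1.
Only n8 stuck-at-1 is consistent with every test.

n8 stuck-at-1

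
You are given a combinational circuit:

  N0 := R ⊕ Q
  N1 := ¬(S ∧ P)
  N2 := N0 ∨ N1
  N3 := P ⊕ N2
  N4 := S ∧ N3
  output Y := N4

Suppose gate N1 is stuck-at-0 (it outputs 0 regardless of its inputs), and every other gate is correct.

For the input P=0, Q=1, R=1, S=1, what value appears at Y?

0

Propagate with N1 forced: N0=0, N1=0 [stuck-at-0], N2=0, N3=0, N4=0.
So Y = 0. (Without the fault it would be 1.)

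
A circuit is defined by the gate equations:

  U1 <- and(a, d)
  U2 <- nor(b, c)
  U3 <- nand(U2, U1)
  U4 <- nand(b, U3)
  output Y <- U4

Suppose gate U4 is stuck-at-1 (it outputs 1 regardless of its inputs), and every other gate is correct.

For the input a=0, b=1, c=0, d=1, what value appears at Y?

1

Propagate with U4 forced: U1=0, U2=0, U3=1, U4=1 [stuck-at-1].
So Y = 1. (Without the fault it would be 0.)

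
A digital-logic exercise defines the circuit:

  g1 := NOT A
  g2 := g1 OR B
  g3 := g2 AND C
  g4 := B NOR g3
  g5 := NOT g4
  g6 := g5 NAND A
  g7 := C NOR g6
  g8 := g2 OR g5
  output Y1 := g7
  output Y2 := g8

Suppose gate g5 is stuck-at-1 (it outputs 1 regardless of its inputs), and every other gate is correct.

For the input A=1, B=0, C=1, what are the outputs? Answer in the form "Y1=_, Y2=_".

Y1=0, Y2=1

Propagate with g5 forced: g1=0, g2=0, g3=0, g4=1, g5=1 [stuck-at-1], g6=0, g7=0, g8=1.
So the outputs are Y1=0, Y2=1. (Without the fault they would be Y1=0, Y2=0.)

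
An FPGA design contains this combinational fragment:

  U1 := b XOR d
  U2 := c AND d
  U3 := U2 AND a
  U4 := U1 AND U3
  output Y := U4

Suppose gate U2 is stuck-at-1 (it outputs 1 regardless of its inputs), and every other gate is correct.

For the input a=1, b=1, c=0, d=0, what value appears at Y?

Propagate with U2 forced: U1=1, U2=1 [stuck-at-1], U3=1, U4=1.
So Y = 1. (Without the fault it would be 0.)

1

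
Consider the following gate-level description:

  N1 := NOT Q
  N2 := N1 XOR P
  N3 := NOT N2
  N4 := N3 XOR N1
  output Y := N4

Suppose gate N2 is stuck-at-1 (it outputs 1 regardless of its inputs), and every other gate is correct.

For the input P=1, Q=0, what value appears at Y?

Propagate with N2 forced: N1=1, N2=1 [stuck-at-1], N3=0, N4=1.
So Y = 1. (Without the fault it would be 0.)

1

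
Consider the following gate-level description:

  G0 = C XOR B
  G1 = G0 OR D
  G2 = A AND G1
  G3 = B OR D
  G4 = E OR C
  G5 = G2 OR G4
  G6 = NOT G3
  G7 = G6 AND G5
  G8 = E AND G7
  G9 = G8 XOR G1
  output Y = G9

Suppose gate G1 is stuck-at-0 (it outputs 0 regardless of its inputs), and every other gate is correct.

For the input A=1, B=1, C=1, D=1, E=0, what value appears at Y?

0

Propagate with G1 forced: G0=0, G1=0 [stuck-at-0], G2=0, G3=1, G4=1, G5=1, G6=0, G7=0, G8=0, G9=0.
So Y = 0. (Without the fault it would be 1.)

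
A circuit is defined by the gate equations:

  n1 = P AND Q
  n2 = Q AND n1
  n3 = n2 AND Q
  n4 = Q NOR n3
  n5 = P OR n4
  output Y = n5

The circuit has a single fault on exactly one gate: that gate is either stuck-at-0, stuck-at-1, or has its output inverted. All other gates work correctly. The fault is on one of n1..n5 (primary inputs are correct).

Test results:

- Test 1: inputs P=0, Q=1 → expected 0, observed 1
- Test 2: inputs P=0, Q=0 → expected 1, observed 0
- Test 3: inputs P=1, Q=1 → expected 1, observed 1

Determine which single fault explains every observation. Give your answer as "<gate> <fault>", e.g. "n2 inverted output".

Fault-free values for test 1 (P=0, Q=1): n1=0, n2=0, n3=0, n4=0, n5=0, giving Y=0. Observed 1.
Test 1: faults giving observed 1 are {n4 stuck-at-1, n4 inverted output, n5 stuck-at-1, n5 inverted output}.
Test 2 (P=0, Q=0): fault-free n1=0, n2=0, n3=0, n4=1, n5=1 → 1; observed 0. Eliminates n4 stuck-at-1, n5 stuck-at-1.
Test 3 (P=1, Q=1): fault-free n1=1, n2=1, n3=1, n4=0, n5=1 → 1; observed 1. Eliminates n5 inverted output.
Only n4 inverted output is consistent with every test.

n4 inverted output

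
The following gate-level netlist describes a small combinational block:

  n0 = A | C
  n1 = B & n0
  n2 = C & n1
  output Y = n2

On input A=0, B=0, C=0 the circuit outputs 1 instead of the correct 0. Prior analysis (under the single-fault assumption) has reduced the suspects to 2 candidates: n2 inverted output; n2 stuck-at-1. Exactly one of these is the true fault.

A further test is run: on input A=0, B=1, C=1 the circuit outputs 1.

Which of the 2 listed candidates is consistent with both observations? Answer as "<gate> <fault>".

Evaluate each candidate on input A=0, B=1, C=1:
  n2 inverted output: n0=1, n1=1, n2=0 [inverted output] → 0 — eliminated
  n2 stuck-at-1: n0=1, n1=1, n2=1 [stuck-at-1] → 1 — matches
Only n2 stuck-at-1 reproduces the observed 1.

n2 stuck-at-1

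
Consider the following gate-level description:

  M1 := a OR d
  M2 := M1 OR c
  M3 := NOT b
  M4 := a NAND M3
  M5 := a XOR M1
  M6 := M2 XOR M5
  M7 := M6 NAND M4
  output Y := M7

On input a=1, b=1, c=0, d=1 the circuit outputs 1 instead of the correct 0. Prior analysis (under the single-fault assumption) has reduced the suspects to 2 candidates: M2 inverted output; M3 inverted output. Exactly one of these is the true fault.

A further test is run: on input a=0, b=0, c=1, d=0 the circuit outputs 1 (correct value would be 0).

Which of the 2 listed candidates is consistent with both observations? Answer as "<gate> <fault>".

M2 inverted output

Evaluate each candidate on input a=0, b=0, c=1, d=0:
  M2 inverted output: M1=0, M2=0 [inverted output], M3=1, M4=1, M5=0, M6=0, M7=1 → 1 — matches
  M3 inverted output: M1=0, M2=1, M3=0 [inverted output], M4=1, M5=0, M6=1, M7=0 → 0 — eliminated
Only M2 inverted output reproduces the observed 1.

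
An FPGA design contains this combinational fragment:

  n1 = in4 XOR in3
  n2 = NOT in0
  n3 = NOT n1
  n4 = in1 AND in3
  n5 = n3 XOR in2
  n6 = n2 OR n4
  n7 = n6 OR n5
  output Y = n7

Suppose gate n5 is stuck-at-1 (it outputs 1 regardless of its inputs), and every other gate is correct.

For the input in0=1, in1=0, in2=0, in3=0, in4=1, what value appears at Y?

1

Propagate with n5 forced: n1=1, n2=0, n3=0, n4=0, n5=1 [stuck-at-1], n6=0, n7=1.
So Y = 1. (Without the fault it would be 0.)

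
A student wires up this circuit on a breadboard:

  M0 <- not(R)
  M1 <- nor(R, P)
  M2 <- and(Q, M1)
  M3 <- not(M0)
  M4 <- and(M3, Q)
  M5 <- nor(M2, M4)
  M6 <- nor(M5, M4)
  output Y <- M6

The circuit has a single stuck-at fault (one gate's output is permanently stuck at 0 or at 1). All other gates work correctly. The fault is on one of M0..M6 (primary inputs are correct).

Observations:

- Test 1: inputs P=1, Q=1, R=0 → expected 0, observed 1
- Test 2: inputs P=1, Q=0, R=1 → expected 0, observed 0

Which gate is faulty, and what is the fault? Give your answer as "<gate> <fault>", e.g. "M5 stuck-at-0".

Fault-free values for test 1 (P=1, Q=1, R=0): M0=1, M1=0, M2=0, M3=0, M4=0, M5=1, M6=0, giving Y=0. Observed 1.
Test 1: faults giving observed 1 are {M1 stuck-at-1, M2 stuck-at-1, M5 stuck-at-0, M6 stuck-at-1}.
Test 2 (P=1, Q=0, R=1): fault-free M0=0, M1=0, M2=0, M3=1, M4=0, M5=1, M6=0 → 0; observed 0. Eliminates M2 stuck-at-1, M5 stuck-at-0, M6 stuck-at-1.
Only M1 stuck-at-1 is consistent with every test.

M1 stuck-at-1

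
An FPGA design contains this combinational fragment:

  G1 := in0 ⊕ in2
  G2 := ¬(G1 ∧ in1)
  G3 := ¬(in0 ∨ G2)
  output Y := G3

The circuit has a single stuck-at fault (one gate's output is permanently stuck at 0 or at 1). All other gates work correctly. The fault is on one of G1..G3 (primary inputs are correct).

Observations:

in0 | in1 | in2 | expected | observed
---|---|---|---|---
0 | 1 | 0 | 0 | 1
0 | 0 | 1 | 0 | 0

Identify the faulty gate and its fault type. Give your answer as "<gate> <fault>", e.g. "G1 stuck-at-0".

G1 stuck-at-1

Fault-free values for test 1 (in0=0, in1=1, in2=0): G1=0, G2=1, G3=0, giving Y=0. Observed 1.
Test 1: faults giving observed 1 are {G1 stuck-at-1, G2 stuck-at-0, G3 stuck-at-1}.
Test 2 (in0=0, in1=0, in2=1): fault-free G1=1, G2=1, G3=0 → 0; observed 0. Eliminates G2 stuck-at-0, G3 stuck-at-1.
Only G1 stuck-at-1 is consistent with every test.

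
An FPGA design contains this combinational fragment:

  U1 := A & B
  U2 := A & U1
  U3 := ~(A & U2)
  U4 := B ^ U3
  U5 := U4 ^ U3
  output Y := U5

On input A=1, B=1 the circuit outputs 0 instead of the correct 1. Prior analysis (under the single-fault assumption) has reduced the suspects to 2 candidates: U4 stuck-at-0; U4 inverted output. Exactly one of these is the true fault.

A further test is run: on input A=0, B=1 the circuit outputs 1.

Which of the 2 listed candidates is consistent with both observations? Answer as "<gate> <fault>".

U4 stuck-at-0

Evaluate each candidate on input A=0, B=1:
  U4 stuck-at-0: U1=0, U2=0, U3=1, U4=0 [stuck-at-0], U5=1 → 1 — matches
  U4 inverted output: U1=0, U2=0, U3=1, U4=1 [inverted output], U5=0 → 0 — eliminated
Only U4 stuck-at-0 reproduces the observed 1.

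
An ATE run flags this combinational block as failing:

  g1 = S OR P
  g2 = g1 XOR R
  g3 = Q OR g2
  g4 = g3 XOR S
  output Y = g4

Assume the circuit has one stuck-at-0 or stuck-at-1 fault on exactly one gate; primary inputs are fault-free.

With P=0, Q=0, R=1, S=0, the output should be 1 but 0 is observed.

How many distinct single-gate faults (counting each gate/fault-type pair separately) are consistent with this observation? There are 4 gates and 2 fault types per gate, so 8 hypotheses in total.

Fault-free: g1=0, g2=1, g3=1, g4=1 → 1. Observed 0.
  g1 stuck-at-0: output 1 ✗
  g1 stuck-at-1: output 0 ✓
  g2 stuck-at-0: output 0 ✓
  g2 stuck-at-1: output 1 ✗
  g3 stuck-at-0: output 0 ✓
  g3 stuck-at-1: output 1 ✗
  g4 stuck-at-0: output 0 ✓
  g4 stuck-at-1: output 1 ✗
Consistent faults: {g1 stuck-at-1, g2 stuck-at-0, g3 stuck-at-0, g4 stuck-at-0} — 4 in all.

4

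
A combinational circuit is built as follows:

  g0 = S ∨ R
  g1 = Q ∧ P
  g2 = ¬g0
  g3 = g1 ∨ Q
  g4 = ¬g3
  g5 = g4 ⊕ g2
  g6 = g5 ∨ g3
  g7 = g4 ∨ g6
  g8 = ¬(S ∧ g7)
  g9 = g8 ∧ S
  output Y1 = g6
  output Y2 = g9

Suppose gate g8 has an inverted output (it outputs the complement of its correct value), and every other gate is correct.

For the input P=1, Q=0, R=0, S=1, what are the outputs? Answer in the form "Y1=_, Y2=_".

Y1=1, Y2=1

Propagate with g8 forced: g0=1, g1=0, g2=0, g3=0, g4=1, g5=1, g6=1, g7=1, g8=1 [inverted output], g9=1.
So the outputs are Y1=1, Y2=1. (Without the fault they would be Y1=1, Y2=0.)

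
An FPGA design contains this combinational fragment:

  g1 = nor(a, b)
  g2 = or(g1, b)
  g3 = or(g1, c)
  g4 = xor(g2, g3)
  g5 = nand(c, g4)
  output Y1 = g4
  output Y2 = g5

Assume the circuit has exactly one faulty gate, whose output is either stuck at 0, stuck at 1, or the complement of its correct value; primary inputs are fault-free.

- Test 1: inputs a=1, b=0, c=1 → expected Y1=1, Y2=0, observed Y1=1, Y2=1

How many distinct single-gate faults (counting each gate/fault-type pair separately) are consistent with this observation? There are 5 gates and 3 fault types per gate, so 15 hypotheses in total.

Fault-free: g1=0, g2=0, g3=1, g4=1, g5=0 → Y1=1, Y2=0. Observed Y1=1, Y2=1.
  g1: none of the 3 fault types match ✗
  g2: none of the 3 fault types match ✗
  g3: none of the 3 fault types match ✗
  g4: none of the 3 fault types match ✗
  g5: stuck-at-1, inverted output ✓; others ✗
Consistent faults: {g5 stuck-at-1, g5 inverted output} — 2 in all.

2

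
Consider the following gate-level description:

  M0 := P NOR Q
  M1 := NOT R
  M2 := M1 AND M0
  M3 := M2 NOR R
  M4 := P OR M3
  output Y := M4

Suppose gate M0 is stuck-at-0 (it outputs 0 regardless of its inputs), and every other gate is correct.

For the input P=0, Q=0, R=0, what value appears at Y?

Propagate with M0 forced: M0=0 [stuck-at-0], M1=1, M2=0, M3=1, M4=1.
So Y = 1. (Without the fault it would be 0.)

1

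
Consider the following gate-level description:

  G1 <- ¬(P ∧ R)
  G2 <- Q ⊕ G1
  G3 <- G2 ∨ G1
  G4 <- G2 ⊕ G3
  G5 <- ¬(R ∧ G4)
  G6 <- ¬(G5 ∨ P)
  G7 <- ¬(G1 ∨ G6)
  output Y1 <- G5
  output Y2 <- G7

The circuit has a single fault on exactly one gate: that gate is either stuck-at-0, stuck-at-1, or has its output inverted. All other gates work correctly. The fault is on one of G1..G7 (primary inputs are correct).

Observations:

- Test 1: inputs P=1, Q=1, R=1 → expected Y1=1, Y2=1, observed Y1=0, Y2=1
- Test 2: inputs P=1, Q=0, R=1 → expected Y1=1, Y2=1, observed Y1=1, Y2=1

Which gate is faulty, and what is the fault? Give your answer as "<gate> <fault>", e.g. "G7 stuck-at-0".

Fault-free values for test 1 (P=1, Q=1, R=1): G1=0, G2=1, G3=1, G4=0, G5=1, G6=0, G7=1, giving Y1=1, Y2=1. Observed Y1=0, Y2=1.
Test 1: faults giving observed Y1=0, Y2=1 are {G3 stuck-at-0, G3 inverted output, G4 stuck-at-1, G4 inverted output, G5 stuck-at-0, G5 inverted output}.
Test 2 (P=1, Q=0, R=1): fault-free G1=0, G2=0, G3=0, G4=0, G5=1, G6=0, G7=1 → Y1=1, Y2=1; observed Y1=1, Y2=1. Eliminates G3 inverted output, G4 stuck-at-1, G4 inverted output, G5 stuck-at-0, G5 inverted output.
Only G3 stuck-at-0 is consistent with every test.

G3 stuck-at-0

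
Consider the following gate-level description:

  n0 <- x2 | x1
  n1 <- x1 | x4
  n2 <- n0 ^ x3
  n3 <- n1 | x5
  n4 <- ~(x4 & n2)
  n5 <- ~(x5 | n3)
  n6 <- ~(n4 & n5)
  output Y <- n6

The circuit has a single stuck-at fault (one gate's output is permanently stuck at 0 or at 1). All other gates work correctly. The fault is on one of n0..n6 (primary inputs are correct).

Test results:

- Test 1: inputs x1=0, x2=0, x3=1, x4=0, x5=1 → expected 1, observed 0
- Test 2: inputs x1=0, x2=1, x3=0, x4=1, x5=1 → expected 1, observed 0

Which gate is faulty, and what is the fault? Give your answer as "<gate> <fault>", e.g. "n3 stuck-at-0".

Fault-free values for test 1 (x1=0, x2=0, x3=1, x4=0, x5=1): n0=0, n1=0, n2=1, n3=1, n4=1, n5=0, n6=1, giving Y=1. Observed 0.
Test 1: faults giving observed 0 are {n5 stuck-at-1, n6 stuck-at-0}.
Test 2 (x1=0, x2=1, x3=0, x4=1, x5=1): fault-free n0=1, n1=1, n2=1, n3=1, n4=0, n5=0, n6=1 → 1; observed 0. Eliminates n5 stuck-at-1.
Only n6 stuck-at-0 is consistent with every test.

n6 stuck-at-0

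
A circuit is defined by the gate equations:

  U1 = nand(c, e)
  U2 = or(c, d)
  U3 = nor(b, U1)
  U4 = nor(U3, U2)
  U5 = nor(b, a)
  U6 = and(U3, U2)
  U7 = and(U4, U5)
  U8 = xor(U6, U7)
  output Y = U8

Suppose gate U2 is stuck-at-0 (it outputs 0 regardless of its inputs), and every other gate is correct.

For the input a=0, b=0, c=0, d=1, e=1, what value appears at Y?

Propagate with U2 forced: U1=1, U2=0 [stuck-at-0], U3=0, U4=1, U5=1, U6=0, U7=1, U8=1.
So Y = 1. (Without the fault it would be 0.)

1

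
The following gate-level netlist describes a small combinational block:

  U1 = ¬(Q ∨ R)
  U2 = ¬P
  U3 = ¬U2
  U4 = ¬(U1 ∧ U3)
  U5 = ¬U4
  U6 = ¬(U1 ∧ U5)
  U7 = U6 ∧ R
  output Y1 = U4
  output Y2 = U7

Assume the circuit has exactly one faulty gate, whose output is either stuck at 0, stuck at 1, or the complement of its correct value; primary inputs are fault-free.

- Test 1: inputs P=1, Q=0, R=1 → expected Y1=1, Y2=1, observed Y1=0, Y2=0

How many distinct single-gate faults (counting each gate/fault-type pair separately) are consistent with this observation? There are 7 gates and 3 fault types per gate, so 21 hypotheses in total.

Fault-free: U1=0, U2=0, U3=1, U4=1, U5=0, U6=1, U7=1 → Y1=1, Y2=1. Observed Y1=0, Y2=0.
  U1: stuck-at-1, inverted output ✓; others ✗
  U2: none of the 3 fault types match ✗
  U3: none of the 3 fault types match ✗
  U4: none of the 3 fault types match ✗
  U5: none of the 3 fault types match ✗
  U6: none of the 3 fault types match ✗
  U7: none of the 3 fault types match ✗
Consistent faults: {U1 stuck-at-1, U1 inverted output} — 2 in all.

2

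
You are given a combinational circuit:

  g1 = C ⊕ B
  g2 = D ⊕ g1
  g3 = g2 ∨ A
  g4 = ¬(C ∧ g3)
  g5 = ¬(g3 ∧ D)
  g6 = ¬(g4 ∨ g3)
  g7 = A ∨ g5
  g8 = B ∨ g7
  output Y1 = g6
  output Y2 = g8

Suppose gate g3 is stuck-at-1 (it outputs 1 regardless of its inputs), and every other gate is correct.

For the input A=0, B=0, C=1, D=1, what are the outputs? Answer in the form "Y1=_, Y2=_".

Propagate with g3 forced: g1=1, g2=0, g3=1 [stuck-at-1], g4=0, g5=0, g6=0, g7=0, g8=0.
So the outputs are Y1=0, Y2=0. (Without the fault they would be Y1=0, Y2=1.)

Y1=0, Y2=0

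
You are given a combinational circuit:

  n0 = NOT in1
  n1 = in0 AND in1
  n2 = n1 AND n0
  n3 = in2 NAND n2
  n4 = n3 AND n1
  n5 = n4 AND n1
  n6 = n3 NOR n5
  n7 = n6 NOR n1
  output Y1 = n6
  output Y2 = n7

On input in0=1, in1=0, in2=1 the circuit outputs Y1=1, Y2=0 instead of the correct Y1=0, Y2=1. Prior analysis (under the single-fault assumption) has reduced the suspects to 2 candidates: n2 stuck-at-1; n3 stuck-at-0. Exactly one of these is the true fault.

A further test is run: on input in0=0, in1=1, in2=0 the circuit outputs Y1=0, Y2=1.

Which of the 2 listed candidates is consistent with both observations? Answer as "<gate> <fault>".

Evaluate each candidate on input in0=0, in1=1, in2=0:
  n2 stuck-at-1: n0=0, n1=0, n2=1 [stuck-at-1], n3=1, n4=0, n5=0, n6=0, n7=1 → Y1=0, Y2=1 — matches
  n3 stuck-at-0: n0=0, n1=0, n2=0, n3=0 [stuck-at-0], n4=0, n5=0, n6=1, n7=0 → Y1=1, Y2=0 — eliminated
Only n2 stuck-at-1 reproduces the observed Y1=0, Y2=1.

n2 stuck-at-1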